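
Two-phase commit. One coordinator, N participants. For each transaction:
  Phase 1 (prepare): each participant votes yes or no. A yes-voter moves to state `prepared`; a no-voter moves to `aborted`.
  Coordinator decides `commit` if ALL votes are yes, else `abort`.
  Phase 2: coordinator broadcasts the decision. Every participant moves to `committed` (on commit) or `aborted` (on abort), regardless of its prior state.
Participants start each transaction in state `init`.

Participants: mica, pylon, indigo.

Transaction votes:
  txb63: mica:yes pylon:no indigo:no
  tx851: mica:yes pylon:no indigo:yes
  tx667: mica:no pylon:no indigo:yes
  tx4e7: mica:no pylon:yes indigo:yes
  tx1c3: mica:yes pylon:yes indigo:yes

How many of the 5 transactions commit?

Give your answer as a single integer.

txb63: no from pylon, indigo -> abort (commits=0)
tx851: no from pylon -> abort (commits=0)
tx667: no from mica, pylon -> abort (commits=0)
tx4e7: no from mica -> abort (commits=0)
tx1c3: all yes -> commit (commits=1)

Answer: 1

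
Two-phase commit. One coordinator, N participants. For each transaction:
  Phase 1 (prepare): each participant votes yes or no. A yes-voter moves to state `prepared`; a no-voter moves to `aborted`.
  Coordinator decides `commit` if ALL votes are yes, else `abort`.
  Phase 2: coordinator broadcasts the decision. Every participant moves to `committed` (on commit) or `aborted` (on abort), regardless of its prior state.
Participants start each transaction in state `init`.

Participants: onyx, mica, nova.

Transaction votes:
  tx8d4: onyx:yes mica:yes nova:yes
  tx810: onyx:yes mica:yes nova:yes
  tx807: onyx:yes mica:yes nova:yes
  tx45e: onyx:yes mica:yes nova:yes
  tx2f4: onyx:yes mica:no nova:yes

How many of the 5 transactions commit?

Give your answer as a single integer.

Answer: 4

Derivation:
tx8d4: all yes -> commit (commits=1)
tx810: all yes -> commit (commits=2)
tx807: all yes -> commit (commits=3)
tx45e: all yes -> commit (commits=4)
tx2f4: no from mica -> abort (commits=4)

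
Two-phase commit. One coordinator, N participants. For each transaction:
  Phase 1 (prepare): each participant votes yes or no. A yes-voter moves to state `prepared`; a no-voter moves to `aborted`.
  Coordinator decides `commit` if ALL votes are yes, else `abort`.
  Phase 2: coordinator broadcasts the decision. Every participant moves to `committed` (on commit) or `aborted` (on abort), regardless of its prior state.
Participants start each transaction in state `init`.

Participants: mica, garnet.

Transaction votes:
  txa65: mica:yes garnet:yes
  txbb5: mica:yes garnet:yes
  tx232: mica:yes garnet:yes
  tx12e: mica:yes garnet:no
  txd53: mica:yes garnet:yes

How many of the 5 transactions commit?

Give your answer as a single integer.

Answer: 4

Derivation:
txa65: all yes -> commit (commits=1)
txbb5: all yes -> commit (commits=2)
tx232: all yes -> commit (commits=3)
tx12e: no from garnet -> abort (commits=3)
txd53: all yes -> commit (commits=4)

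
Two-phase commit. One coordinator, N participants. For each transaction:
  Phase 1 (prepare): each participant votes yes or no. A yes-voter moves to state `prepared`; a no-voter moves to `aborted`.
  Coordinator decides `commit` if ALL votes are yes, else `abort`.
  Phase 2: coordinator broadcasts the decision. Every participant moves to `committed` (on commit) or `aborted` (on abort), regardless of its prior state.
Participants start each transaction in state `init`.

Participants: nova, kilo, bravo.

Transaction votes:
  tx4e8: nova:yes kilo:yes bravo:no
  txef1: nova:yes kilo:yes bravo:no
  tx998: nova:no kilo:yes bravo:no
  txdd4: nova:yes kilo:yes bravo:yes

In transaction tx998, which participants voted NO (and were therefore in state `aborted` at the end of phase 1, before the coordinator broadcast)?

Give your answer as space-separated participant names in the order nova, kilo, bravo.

Answer: nova bravo

Derivation:
Txn tx998 phase 1: nova no -> aborted; kilo yes -> prepared; bravo no -> aborted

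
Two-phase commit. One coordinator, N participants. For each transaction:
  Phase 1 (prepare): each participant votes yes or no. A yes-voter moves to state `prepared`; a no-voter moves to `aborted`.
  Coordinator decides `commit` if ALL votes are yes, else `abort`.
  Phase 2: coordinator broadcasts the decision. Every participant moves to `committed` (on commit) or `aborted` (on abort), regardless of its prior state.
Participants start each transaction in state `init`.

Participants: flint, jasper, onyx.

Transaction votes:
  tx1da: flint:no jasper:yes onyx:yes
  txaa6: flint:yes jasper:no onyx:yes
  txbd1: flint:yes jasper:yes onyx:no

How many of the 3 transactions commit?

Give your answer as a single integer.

tx1da: no from flint -> abort (commits=0)
txaa6: no from jasper -> abort (commits=0)
txbd1: no from onyx -> abort (commits=0)

Answer: 0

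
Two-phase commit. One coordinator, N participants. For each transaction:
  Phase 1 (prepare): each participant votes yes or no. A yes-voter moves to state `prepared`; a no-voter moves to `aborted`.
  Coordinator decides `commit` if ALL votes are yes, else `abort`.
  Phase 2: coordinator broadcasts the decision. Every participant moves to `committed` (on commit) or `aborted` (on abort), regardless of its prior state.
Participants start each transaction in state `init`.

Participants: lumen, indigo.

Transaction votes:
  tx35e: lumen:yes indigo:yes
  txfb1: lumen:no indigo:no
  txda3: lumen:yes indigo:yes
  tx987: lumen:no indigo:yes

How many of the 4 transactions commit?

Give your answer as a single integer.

tx35e: all yes -> commit (commits=1)
txfb1: no from lumen, indigo -> abort (commits=1)
txda3: all yes -> commit (commits=2)
tx987: no from lumen -> abort (commits=2)

Answer: 2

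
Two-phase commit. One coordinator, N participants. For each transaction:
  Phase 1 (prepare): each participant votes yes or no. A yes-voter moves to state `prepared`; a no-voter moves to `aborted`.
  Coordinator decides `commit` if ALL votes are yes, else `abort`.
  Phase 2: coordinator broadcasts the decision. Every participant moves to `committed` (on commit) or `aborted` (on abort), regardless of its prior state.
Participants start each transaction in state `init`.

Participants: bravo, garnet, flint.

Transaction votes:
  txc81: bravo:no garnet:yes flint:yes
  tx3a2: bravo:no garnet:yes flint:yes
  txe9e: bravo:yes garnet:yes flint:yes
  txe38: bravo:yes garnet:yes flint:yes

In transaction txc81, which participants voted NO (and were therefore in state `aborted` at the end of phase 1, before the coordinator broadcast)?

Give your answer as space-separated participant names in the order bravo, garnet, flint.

Txn txc81 phase 1: bravo no -> aborted; garnet yes -> prepared; flint yes -> prepared

Answer: bravo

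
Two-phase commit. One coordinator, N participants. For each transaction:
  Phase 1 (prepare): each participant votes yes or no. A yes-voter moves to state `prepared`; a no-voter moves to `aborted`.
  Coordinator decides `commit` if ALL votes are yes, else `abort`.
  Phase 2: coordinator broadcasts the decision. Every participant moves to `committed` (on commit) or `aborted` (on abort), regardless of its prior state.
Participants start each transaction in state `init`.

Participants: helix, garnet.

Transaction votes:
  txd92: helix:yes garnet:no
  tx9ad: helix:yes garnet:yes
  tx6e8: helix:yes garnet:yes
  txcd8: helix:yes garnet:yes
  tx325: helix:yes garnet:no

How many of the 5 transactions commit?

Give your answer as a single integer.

Answer: 3

Derivation:
txd92: no from garnet -> abort (commits=0)
tx9ad: all yes -> commit (commits=1)
tx6e8: all yes -> commit (commits=2)
txcd8: all yes -> commit (commits=3)
tx325: no from garnet -> abort (commits=3)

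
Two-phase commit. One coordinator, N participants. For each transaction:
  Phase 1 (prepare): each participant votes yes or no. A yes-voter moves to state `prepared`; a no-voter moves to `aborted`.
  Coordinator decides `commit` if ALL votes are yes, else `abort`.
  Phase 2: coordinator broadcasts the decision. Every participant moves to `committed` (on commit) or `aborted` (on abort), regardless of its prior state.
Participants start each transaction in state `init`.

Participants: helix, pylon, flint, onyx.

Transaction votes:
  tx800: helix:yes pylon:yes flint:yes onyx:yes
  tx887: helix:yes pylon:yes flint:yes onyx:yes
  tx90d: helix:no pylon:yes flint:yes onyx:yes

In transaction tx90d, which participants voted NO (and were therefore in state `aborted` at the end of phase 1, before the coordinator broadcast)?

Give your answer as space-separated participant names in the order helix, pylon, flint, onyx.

Txn tx90d phase 1: helix no -> aborted; pylon yes -> prepared; flint yes -> prepared; onyx yes -> prepared

Answer: helix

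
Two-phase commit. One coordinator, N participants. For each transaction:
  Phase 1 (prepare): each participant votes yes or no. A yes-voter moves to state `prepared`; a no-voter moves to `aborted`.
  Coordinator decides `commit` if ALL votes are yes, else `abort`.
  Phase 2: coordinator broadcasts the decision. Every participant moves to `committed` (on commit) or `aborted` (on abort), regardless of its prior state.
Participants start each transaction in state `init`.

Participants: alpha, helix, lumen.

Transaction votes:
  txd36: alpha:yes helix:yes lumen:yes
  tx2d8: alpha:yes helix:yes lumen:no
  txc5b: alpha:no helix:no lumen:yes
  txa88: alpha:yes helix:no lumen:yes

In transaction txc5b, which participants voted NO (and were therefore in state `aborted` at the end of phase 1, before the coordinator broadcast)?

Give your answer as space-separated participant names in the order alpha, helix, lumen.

Txn txc5b phase 1: alpha no -> aborted; helix no -> aborted; lumen yes -> prepared

Answer: alpha helix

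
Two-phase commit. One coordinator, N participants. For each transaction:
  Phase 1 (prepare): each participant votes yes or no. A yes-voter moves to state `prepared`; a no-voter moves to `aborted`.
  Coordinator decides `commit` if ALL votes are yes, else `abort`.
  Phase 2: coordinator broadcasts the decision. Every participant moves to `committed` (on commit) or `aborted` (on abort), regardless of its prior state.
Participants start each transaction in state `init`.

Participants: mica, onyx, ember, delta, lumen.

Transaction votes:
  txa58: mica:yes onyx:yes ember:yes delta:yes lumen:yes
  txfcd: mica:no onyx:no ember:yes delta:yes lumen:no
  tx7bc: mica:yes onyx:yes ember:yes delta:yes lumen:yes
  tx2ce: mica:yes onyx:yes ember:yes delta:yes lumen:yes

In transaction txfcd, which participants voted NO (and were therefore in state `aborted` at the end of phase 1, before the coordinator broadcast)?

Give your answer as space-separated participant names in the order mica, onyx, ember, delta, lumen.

Txn txfcd phase 1: mica no -> aborted; onyx no -> aborted; ember yes -> prepared; delta yes -> prepared; lumen no -> aborted

Answer: mica onyx lumen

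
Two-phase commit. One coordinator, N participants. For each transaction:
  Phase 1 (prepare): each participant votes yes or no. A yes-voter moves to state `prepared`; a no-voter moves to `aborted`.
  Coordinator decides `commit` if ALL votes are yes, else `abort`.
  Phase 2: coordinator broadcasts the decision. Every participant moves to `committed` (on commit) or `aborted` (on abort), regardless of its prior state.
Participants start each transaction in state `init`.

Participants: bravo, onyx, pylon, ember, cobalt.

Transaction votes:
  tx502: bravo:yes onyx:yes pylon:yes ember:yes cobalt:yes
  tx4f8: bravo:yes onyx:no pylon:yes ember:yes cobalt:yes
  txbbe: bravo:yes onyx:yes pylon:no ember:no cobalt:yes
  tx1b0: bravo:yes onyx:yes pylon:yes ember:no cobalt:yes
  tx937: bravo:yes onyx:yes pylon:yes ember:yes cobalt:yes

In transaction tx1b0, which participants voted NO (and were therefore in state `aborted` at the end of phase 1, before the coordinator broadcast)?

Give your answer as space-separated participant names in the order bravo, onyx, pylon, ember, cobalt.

Txn tx1b0 phase 1: bravo yes -> prepared; onyx yes -> prepared; pylon yes -> prepared; ember no -> aborted; cobalt yes -> prepared

Answer: ember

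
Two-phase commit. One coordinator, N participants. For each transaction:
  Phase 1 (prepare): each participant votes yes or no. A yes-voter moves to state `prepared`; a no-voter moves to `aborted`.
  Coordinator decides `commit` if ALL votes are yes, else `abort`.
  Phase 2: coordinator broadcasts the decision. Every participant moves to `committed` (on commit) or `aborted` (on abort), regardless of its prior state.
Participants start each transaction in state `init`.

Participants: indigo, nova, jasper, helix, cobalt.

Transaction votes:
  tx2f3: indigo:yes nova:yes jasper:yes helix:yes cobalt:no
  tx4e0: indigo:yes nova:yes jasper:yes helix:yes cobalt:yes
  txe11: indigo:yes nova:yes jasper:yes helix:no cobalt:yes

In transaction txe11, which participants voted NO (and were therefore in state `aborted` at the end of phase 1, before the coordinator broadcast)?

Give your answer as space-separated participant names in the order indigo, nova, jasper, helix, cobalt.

Txn txe11 phase 1: indigo yes -> prepared; nova yes -> prepared; jasper yes -> prepared; helix no -> aborted; cobalt yes -> prepared

Answer: helix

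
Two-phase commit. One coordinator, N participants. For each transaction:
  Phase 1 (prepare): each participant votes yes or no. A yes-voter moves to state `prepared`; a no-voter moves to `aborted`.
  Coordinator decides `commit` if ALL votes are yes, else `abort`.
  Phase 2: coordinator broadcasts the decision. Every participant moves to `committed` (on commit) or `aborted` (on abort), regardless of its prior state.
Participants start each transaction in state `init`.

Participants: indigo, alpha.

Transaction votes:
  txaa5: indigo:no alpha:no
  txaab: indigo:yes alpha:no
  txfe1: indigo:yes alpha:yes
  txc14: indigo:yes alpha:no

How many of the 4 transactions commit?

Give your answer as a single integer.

txaa5: no from indigo, alpha -> abort (commits=0)
txaab: no from alpha -> abort (commits=0)
txfe1: all yes -> commit (commits=1)
txc14: no from alpha -> abort (commits=1)

Answer: 1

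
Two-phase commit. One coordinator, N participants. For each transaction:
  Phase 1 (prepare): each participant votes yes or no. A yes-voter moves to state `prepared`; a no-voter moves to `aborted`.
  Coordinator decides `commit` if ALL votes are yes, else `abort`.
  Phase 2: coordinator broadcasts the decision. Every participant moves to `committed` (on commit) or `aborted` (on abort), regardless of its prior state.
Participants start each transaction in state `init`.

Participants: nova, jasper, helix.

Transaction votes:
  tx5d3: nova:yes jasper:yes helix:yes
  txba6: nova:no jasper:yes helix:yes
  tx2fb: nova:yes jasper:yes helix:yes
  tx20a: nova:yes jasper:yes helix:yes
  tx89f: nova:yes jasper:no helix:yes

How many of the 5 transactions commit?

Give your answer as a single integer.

tx5d3: all yes -> commit (commits=1)
txba6: no from nova -> abort (commits=1)
tx2fb: all yes -> commit (commits=2)
tx20a: all yes -> commit (commits=3)
tx89f: no from jasper -> abort (commits=3)

Answer: 3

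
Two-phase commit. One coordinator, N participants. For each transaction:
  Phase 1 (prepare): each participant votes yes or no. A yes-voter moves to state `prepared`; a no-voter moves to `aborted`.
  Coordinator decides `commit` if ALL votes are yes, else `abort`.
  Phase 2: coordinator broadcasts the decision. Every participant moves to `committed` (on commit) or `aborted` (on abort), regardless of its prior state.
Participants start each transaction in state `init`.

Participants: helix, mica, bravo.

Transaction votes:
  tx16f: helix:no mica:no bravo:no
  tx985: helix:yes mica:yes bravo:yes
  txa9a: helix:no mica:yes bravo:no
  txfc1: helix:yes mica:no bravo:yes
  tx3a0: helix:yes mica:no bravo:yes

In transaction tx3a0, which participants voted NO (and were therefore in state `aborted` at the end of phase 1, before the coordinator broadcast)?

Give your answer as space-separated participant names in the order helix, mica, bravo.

Answer: mica

Derivation:
Txn tx3a0 phase 1: helix yes -> prepared; mica no -> aborted; bravo yes -> prepared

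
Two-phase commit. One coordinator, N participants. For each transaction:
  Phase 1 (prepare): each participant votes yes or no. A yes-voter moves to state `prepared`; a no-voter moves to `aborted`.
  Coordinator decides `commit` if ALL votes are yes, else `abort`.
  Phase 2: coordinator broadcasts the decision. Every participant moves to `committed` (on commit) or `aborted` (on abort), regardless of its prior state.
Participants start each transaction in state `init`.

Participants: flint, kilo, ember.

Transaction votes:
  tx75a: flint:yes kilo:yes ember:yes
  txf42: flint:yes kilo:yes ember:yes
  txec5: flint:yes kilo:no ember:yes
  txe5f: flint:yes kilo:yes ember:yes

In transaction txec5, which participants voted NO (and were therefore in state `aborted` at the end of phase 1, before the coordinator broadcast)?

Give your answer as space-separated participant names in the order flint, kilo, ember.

Answer: kilo

Derivation:
Txn txec5 phase 1: flint yes -> prepared; kilo no -> aborted; ember yes -> prepared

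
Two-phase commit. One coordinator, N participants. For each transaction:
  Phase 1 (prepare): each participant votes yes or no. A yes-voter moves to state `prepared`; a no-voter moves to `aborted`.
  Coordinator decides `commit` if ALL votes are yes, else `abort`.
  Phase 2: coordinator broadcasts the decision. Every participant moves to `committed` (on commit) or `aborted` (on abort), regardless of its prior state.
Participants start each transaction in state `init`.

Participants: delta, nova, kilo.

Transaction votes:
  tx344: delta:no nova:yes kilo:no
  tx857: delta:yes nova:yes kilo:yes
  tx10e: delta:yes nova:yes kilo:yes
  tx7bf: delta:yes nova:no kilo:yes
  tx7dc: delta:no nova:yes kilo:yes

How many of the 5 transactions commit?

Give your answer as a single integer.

Answer: 2

Derivation:
tx344: no from delta, kilo -> abort (commits=0)
tx857: all yes -> commit (commits=1)
tx10e: all yes -> commit (commits=2)
tx7bf: no from nova -> abort (commits=2)
tx7dc: no from delta -> abort (commits=2)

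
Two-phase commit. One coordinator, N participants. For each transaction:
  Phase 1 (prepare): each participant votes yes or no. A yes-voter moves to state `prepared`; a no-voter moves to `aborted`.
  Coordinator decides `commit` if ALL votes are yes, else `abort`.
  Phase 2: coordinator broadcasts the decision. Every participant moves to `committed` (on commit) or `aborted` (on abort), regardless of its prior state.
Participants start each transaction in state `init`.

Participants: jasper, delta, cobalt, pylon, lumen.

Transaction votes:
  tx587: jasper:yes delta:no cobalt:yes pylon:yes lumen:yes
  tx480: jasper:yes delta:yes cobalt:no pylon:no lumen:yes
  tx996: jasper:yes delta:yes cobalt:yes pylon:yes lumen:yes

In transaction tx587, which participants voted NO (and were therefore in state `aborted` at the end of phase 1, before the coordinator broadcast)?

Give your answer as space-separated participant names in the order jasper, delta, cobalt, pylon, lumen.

Answer: delta

Derivation:
Txn tx587 phase 1: jasper yes -> prepared; delta no -> aborted; cobalt yes -> prepared; pylon yes -> prepared; lumen yes -> prepared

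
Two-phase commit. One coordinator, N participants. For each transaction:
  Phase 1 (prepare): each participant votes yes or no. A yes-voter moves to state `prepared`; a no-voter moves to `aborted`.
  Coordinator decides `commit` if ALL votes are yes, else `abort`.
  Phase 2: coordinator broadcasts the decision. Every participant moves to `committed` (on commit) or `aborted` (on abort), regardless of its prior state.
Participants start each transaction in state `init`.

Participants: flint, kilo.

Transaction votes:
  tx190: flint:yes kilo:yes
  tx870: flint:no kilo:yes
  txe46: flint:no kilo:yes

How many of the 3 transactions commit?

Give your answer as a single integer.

tx190: all yes -> commit (commits=1)
tx870: no from flint -> abort (commits=1)
txe46: no from flint -> abort (commits=1)

Answer: 1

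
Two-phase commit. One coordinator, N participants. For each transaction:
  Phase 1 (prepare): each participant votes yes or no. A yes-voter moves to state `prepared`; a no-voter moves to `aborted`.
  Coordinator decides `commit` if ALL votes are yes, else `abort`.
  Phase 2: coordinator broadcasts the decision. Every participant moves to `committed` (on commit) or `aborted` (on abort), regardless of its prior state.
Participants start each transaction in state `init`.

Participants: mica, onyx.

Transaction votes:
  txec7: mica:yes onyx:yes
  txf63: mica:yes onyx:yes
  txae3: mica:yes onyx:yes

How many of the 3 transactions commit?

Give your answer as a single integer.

Answer: 3

Derivation:
txec7: all yes -> commit (commits=1)
txf63: all yes -> commit (commits=2)
txae3: all yes -> commit (commits=3)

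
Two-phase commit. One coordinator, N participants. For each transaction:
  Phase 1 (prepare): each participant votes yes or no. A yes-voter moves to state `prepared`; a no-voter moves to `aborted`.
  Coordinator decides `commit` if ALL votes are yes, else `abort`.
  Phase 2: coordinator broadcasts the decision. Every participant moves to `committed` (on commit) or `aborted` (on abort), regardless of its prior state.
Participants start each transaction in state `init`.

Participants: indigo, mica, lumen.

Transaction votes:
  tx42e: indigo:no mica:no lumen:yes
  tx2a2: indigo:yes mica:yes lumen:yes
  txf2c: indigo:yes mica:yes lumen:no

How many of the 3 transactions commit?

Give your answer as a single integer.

Answer: 1

Derivation:
tx42e: no from indigo, mica -> abort (commits=0)
tx2a2: all yes -> commit (commits=1)
txf2c: no from lumen -> abort (commits=1)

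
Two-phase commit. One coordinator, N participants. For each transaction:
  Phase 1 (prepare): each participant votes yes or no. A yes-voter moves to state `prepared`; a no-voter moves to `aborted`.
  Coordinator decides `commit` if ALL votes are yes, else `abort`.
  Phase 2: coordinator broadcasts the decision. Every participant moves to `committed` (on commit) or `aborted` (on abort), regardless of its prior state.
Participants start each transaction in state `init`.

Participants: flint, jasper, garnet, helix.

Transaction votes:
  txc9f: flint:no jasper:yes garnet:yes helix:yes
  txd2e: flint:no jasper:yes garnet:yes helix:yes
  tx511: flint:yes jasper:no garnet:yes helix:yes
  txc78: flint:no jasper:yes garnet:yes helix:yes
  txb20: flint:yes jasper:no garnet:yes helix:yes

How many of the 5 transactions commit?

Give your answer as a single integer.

txc9f: no from flint -> abort (commits=0)
txd2e: no from flint -> abort (commits=0)
tx511: no from jasper -> abort (commits=0)
txc78: no from flint -> abort (commits=0)
txb20: no from jasper -> abort (commits=0)

Answer: 0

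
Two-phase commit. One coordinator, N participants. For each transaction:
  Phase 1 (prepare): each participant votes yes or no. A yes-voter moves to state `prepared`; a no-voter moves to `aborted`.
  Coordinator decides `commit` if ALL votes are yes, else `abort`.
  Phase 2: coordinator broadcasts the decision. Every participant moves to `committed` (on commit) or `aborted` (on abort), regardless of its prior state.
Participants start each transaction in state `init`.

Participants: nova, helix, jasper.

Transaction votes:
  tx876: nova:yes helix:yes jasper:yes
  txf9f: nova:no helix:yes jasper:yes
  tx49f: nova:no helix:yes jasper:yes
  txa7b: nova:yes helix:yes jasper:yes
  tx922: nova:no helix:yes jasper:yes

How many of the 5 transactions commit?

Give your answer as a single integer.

Answer: 2

Derivation:
tx876: all yes -> commit (commits=1)
txf9f: no from nova -> abort (commits=1)
tx49f: no from nova -> abort (commits=1)
txa7b: all yes -> commit (commits=2)
tx922: no from nova -> abort (commits=2)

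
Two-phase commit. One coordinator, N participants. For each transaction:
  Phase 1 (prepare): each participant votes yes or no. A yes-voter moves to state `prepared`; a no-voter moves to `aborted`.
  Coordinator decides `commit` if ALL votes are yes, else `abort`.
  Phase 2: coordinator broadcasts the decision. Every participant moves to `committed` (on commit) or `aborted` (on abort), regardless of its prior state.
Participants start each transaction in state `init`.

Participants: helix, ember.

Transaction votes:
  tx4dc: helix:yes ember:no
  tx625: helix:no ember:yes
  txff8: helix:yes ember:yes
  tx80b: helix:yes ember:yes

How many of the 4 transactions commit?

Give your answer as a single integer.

tx4dc: no from ember -> abort (commits=0)
tx625: no from helix -> abort (commits=0)
txff8: all yes -> commit (commits=1)
tx80b: all yes -> commit (commits=2)

Answer: 2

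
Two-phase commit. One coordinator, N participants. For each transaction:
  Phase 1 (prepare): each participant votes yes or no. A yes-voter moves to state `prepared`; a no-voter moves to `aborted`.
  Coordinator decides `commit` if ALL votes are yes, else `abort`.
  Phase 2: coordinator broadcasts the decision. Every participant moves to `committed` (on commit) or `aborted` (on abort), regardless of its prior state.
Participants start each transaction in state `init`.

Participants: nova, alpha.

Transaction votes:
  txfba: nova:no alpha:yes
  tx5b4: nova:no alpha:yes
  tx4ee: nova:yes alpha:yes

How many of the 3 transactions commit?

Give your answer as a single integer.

txfba: no from nova -> abort (commits=0)
tx5b4: no from nova -> abort (commits=0)
tx4ee: all yes -> commit (commits=1)

Answer: 1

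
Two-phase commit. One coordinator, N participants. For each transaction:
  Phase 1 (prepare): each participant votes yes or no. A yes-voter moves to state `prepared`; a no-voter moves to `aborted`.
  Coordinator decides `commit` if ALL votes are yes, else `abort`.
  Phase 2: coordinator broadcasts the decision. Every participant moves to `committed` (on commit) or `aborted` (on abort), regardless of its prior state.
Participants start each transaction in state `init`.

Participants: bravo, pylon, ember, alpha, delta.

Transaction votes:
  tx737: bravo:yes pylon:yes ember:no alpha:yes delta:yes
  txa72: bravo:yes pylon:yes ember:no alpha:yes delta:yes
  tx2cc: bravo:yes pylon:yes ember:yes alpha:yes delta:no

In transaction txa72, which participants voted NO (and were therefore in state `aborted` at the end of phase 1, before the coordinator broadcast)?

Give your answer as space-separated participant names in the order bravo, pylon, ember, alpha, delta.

Txn txa72 phase 1: bravo yes -> prepared; pylon yes -> prepared; ember no -> aborted; alpha yes -> prepared; delta yes -> prepared

Answer: ember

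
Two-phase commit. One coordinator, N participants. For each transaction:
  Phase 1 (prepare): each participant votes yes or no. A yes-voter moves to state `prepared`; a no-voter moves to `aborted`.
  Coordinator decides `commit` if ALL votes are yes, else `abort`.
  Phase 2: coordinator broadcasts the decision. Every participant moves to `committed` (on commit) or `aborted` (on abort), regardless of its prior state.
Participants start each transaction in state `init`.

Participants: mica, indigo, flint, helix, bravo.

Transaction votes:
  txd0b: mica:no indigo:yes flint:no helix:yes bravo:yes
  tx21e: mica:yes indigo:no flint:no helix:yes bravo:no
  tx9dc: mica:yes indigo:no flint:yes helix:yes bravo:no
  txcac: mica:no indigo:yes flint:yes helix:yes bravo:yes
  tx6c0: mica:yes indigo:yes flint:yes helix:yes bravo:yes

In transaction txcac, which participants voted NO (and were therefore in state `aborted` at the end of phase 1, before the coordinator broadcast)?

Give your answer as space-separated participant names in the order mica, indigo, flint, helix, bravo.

Txn txcac phase 1: mica no -> aborted; indigo yes -> prepared; flint yes -> prepared; helix yes -> prepared; bravo yes -> prepared

Answer: mica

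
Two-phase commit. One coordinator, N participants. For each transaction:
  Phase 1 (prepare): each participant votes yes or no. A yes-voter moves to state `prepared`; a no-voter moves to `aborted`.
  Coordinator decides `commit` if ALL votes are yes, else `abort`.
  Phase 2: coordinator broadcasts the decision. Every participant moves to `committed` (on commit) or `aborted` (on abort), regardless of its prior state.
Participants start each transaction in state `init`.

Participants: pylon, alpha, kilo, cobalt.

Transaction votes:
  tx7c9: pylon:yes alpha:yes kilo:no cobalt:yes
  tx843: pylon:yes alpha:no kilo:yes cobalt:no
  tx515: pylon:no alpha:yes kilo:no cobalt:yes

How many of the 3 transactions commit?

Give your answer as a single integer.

Answer: 0

Derivation:
tx7c9: no from kilo -> abort (commits=0)
tx843: no from alpha, cobalt -> abort (commits=0)
tx515: no from pylon, kilo -> abort (commits=0)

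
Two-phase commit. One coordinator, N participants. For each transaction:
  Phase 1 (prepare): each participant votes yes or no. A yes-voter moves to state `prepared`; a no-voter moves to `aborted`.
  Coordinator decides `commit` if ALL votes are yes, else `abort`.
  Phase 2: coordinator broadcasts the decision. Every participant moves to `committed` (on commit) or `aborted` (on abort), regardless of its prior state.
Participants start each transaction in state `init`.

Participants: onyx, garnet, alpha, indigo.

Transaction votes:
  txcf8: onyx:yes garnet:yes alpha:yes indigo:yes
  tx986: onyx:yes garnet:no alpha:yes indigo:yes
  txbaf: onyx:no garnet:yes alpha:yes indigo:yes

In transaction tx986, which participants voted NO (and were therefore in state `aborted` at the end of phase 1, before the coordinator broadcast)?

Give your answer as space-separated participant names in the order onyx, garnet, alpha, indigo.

Answer: garnet

Derivation:
Txn tx986 phase 1: onyx yes -> prepared; garnet no -> aborted; alpha yes -> prepared; indigo yes -> prepared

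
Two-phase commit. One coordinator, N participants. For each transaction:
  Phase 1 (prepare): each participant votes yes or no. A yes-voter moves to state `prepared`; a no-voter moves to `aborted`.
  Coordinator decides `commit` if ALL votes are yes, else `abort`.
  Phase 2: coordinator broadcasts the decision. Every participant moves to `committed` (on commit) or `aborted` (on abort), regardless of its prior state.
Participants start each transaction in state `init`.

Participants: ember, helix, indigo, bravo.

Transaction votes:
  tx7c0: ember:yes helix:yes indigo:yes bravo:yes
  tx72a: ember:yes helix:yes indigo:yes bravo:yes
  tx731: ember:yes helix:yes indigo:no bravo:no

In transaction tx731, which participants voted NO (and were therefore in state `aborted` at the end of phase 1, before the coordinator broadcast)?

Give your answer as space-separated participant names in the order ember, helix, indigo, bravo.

Answer: indigo bravo

Derivation:
Txn tx731 phase 1: ember yes -> prepared; helix yes -> prepared; indigo no -> aborted; bravo no -> aborted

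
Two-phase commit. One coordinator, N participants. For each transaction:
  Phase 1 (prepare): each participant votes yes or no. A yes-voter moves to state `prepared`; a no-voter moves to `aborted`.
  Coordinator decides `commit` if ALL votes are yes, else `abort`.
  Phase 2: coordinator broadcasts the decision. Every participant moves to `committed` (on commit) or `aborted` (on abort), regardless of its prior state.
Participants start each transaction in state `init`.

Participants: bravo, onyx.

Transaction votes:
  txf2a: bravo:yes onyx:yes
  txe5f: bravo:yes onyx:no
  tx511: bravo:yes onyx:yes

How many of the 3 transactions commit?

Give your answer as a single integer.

Answer: 2

Derivation:
txf2a: all yes -> commit (commits=1)
txe5f: no from onyx -> abort (commits=1)
tx511: all yes -> commit (commits=2)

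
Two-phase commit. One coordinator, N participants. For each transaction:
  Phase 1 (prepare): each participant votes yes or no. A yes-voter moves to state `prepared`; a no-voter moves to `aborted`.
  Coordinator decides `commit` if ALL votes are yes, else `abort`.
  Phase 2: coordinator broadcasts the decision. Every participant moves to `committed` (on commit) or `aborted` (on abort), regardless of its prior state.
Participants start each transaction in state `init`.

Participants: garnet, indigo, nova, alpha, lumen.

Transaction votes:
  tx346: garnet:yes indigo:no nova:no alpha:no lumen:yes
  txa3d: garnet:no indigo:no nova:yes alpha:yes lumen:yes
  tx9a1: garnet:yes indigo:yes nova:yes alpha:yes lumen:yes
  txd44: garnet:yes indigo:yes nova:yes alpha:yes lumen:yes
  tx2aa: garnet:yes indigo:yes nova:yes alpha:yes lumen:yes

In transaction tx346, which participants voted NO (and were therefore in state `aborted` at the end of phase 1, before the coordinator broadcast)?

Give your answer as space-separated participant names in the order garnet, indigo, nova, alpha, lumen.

Answer: indigo nova alpha

Derivation:
Txn tx346 phase 1: garnet yes -> prepared; indigo no -> aborted; nova no -> aborted; alpha no -> aborted; lumen yes -> prepared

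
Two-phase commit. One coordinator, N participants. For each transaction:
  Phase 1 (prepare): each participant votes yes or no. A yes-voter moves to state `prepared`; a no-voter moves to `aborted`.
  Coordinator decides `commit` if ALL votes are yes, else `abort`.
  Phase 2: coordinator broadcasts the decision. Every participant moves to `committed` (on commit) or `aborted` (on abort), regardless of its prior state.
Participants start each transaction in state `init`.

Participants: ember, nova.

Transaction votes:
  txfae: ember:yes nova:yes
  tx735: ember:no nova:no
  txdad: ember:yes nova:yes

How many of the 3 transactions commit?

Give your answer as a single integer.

Answer: 2

Derivation:
txfae: all yes -> commit (commits=1)
tx735: no from ember, nova -> abort (commits=1)
txdad: all yes -> commit (commits=2)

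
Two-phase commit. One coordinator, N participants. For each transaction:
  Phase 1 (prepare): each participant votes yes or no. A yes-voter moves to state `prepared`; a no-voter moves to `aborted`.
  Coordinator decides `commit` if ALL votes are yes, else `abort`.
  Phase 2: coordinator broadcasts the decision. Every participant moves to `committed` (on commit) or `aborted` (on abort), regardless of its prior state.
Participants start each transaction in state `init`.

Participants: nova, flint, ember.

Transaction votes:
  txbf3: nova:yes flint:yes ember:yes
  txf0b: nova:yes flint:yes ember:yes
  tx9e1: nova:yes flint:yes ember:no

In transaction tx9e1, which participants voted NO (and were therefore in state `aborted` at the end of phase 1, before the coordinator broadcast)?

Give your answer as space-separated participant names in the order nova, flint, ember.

Txn tx9e1 phase 1: nova yes -> prepared; flint yes -> prepared; ember no -> aborted

Answer: ember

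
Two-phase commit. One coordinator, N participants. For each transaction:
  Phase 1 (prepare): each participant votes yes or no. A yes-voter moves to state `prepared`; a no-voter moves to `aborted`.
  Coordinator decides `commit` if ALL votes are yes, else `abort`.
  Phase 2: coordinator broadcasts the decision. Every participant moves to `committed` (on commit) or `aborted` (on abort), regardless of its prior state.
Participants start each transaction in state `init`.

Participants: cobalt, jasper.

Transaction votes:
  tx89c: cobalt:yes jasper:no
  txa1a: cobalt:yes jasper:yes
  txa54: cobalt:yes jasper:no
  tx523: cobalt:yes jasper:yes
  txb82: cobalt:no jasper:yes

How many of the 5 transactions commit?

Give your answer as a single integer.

Answer: 2

Derivation:
tx89c: no from jasper -> abort (commits=0)
txa1a: all yes -> commit (commits=1)
txa54: no from jasper -> abort (commits=1)
tx523: all yes -> commit (commits=2)
txb82: no from cobalt -> abort (commits=2)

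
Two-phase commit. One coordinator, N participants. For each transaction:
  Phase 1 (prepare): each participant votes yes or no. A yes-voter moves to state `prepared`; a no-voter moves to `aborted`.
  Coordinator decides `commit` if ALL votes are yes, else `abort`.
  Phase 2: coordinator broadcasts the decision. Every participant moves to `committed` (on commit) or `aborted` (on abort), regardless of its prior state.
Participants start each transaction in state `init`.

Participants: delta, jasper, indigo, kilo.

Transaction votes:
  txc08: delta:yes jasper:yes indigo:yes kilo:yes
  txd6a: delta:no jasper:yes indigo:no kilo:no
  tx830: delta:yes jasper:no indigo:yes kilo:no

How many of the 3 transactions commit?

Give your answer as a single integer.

txc08: all yes -> commit (commits=1)
txd6a: no from delta, indigo, kilo -> abort (commits=1)
tx830: no from jasper, kilo -> abort (commits=1)

Answer: 1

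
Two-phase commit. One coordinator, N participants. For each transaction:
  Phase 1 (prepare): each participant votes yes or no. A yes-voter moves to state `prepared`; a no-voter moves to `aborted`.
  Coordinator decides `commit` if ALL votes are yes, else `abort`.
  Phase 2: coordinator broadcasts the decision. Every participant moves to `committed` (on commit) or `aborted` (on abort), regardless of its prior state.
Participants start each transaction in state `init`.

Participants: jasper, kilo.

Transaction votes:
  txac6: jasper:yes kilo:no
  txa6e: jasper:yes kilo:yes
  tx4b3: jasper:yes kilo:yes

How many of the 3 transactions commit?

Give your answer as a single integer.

Answer: 2

Derivation:
txac6: no from kilo -> abort (commits=0)
txa6e: all yes -> commit (commits=1)
tx4b3: all yes -> commit (commits=2)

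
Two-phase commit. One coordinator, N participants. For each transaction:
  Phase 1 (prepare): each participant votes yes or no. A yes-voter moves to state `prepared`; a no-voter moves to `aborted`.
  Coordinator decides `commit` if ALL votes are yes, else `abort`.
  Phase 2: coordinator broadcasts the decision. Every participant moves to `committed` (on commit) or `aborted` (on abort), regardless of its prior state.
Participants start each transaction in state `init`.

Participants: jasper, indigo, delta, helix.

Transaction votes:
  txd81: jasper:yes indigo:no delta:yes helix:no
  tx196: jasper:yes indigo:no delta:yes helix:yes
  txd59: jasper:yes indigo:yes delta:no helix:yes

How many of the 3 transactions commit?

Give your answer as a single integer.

txd81: no from indigo, helix -> abort (commits=0)
tx196: no from indigo -> abort (commits=0)
txd59: no from delta -> abort (commits=0)

Answer: 0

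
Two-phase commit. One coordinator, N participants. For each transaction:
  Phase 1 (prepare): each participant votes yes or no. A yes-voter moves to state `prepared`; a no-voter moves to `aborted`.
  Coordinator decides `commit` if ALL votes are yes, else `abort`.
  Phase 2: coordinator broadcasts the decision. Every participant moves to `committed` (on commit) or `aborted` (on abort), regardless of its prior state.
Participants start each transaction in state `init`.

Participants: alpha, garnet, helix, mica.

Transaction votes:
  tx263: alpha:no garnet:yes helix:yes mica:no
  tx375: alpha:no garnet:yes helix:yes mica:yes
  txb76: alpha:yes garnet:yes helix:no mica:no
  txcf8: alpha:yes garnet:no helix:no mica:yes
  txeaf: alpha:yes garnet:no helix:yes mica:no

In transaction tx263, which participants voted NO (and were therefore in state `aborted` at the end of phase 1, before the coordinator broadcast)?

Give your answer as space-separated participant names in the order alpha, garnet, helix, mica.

Txn tx263 phase 1: alpha no -> aborted; garnet yes -> prepared; helix yes -> prepared; mica no -> aborted

Answer: alpha mica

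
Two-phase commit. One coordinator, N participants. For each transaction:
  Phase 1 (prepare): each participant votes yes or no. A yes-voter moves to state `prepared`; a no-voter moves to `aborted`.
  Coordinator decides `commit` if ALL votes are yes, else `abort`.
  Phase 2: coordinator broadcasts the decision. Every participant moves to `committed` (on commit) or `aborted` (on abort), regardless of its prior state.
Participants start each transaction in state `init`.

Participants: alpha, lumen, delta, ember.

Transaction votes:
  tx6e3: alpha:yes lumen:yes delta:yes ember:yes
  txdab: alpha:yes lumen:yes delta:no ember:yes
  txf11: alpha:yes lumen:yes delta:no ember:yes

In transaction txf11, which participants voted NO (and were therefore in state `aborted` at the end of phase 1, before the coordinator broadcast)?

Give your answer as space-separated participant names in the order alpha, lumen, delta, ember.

Txn txf11 phase 1: alpha yes -> prepared; lumen yes -> prepared; delta no -> aborted; ember yes -> prepared

Answer: delta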